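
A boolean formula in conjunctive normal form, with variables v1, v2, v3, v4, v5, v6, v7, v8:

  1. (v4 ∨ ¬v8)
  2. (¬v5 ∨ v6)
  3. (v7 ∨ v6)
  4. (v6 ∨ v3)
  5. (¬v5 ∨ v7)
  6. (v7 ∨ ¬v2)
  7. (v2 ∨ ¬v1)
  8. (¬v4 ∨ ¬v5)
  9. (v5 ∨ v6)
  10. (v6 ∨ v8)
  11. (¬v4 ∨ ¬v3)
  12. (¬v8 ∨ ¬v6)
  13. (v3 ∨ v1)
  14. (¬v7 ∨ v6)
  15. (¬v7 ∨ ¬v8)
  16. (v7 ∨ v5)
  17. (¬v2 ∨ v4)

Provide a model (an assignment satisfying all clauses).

Branch on v1: take v1 = False.
  then v3 is forced to True.
  then v4 is forced to False.
  then v8 is forced to False.
  then v6 is forced to True.
  then v2 is forced to False.
For the remaining variables, v5 = False, v7 = True works.
Every clause has at least one true literal under this assignment.

v1=False, v2=False, v3=True, v4=False, v5=False, v6=True, v7=True, v8=False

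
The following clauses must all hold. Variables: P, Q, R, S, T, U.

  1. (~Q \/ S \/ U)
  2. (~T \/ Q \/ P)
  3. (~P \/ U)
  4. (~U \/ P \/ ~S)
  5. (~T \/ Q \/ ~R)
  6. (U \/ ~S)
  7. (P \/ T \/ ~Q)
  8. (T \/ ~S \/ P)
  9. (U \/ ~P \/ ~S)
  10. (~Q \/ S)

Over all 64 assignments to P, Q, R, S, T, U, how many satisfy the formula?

14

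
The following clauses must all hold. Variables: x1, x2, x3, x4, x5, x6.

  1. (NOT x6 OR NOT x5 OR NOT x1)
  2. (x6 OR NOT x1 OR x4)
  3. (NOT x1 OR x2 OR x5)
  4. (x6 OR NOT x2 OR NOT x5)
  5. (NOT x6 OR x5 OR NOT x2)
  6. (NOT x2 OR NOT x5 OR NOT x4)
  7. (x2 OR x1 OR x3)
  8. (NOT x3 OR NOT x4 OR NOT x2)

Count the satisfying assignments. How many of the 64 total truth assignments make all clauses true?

16

Split on x2, then x5.
  x2=T, x5=T: remaining (x1,x3,x4,x6) ∈ {(F,F,F,T); (F,T,F,T)} — 2.
  x2=T, x5=F: remaining (x1,x3,x4,x6) ∈ {(F,F,F,F); (F,F,T,F); (F,T,F,F); (T,F,T,F)} — 4.
  x2=F, x5=T: 6 of the 16 assignments to (x1,x3,x4,x6) work.
  x2=F, x5=F: remaining (x1,x3,x4,x6) ∈ {(F,T,F,F); (F,T,F,T); (F,T,T,F); (F,T,T,T)} — 4.
Total: 2 + 4 + 6 + 4 = 16.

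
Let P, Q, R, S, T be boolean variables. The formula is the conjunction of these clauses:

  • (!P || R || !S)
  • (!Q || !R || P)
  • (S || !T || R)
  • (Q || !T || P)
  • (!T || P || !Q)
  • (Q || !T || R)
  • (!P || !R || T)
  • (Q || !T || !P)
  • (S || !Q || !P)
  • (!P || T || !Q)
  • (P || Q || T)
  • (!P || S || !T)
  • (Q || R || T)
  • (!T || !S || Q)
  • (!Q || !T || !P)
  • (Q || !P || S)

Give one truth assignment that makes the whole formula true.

P=F  Q=T  R=F  S=F  T=F

Try P = False.
The remaining clauses are satisfied by Q = True, R = False, S = False, T = False.
Every clause has at least one true literal under this assignment.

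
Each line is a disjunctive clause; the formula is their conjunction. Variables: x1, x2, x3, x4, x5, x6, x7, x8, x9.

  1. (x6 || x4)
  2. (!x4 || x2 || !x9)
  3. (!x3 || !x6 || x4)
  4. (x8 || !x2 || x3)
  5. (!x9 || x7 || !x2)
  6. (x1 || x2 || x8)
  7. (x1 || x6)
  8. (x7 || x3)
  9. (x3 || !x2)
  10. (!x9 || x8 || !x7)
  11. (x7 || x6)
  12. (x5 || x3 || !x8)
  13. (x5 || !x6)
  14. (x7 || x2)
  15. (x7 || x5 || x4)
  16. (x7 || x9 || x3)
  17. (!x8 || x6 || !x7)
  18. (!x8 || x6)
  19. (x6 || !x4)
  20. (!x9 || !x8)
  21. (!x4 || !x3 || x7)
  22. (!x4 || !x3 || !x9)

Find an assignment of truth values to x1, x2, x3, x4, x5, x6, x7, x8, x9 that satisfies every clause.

x1=True, x2=False, x3=False, x4=False, x5=True, x6=True, x7=True, x8=False, x9=False

x1 occurs only positively in the remaining clauses — set x1 = True.
Pure literal: x5 appears only positively; assign x5 = True.
Set x2 = False and propagate.
  then x7 is forced to True.
Branch on x3: take x3 = False.
For the remaining variables, x4 = False, x6 = True, x8 = False, x9 = False works.
Check each clause:
  1. (x6 || x4) — x6 is true.
  2. (!x4 || x2 || !x9) — !x4 is true.
  3. (!x6 || x4 || !x3) — !x3 is true.
  4. (x3 || !x2 || x8) — !x2 is true.
  5. (x7 || !x9 || !x2) — !x9 is true.
  6. (x1 || x8 || x2) — x1 is true.
  7. (x6 || x1) — x1 is true.
  8. (x7 || x3) — x7 is true.
  9. (!x2 || x3) — !x2 is true.
  10. (!x7 || !x9 || x8) — !x9 is true.
  11. (x6 || x7) — x6 is true.
  12. (x5 || x3 || !x8) — !x8 is true.
  13. (!x6 || x5) — x5 is true.
  14. (x7 || x2) — x7 is true.
  15. (x7 || x5 || x4) — x5 is true.
  16. (x7 || x3 || x9) — x7 is true.
  17. (!x7 || x6 || !x8) — !x8 is true.
  18. (x6 || !x8) — !x8 is true.
  19. (!x4 || x6) — !x4 is true.
  20. (!x9 || !x8) — !x8 is true.
  21. (!x3 || !x4 || x7) — !x4 is true.
  22. (!x4 || !x3 || !x9) — !x4 is true.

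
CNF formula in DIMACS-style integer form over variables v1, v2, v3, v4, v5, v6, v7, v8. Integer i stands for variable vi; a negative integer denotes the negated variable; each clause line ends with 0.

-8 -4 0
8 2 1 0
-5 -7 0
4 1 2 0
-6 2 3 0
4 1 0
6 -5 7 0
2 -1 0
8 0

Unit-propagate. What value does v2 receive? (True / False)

True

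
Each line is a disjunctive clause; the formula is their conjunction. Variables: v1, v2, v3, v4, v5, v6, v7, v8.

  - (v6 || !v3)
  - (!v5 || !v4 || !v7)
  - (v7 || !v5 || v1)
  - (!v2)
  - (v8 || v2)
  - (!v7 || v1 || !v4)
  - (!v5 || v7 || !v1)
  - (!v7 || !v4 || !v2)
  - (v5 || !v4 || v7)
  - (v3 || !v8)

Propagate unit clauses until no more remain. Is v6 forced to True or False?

True

(!v2) stands alone — v2 = False.
(v8 || v2): since v2 = False, the clause reduces to (v8). v8 = True.
In (v3 || !v8), !v8 is now false; v3 must hold, so v3 = True.
(!v3 || v6) with v3 = True leaves only v6, so v6 = True.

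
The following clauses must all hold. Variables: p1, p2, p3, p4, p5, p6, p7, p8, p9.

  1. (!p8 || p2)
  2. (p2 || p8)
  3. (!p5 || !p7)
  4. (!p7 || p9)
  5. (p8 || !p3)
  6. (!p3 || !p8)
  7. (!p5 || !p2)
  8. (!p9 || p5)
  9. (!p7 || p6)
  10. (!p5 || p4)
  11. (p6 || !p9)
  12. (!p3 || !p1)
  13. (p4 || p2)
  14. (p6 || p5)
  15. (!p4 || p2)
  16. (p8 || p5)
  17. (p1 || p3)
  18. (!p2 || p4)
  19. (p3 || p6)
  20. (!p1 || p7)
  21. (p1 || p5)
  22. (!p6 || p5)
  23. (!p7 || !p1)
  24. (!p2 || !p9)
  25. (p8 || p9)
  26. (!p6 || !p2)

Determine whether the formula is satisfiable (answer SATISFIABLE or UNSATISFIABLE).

UNSATISFIABLE

p2 = True:
  propagation gives p5=False, p9=False, p7=False, p6=True; an empty clause results — contradiction.
p2 = False:
  propagation gives p8=False; an empty clause results — contradiction.
Every branch closes, so no satisfying assignment exists.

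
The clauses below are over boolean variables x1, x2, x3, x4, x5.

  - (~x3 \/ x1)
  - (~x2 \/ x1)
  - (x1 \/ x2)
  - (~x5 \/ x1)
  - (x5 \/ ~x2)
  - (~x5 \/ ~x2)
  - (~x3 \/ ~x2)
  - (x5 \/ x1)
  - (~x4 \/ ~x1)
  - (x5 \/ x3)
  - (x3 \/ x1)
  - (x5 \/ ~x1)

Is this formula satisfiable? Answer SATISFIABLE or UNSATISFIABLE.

SATISFIABLE

Pure literal: x4 appears only negated; assign x4 = False.
Set x1 = True and propagate.
  then x5 is forced to True.
  then x2 is forced to False.
x3 is now unconstrained; take x3 = False.
So x1=T, x2=F, x3=F, x4=F, x5=T is a satisfying assignment.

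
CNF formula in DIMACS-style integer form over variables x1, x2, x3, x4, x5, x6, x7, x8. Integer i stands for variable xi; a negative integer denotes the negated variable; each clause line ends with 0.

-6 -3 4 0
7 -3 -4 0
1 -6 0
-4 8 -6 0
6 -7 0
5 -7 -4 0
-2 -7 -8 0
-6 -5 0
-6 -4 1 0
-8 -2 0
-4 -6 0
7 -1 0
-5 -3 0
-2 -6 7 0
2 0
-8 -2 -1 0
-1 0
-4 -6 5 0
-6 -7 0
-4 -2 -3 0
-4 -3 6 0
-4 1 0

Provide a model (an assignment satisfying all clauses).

x1=False, x2=True, x3=False, x4=False, x5=True, x6=False, x7=False, x8=False

The clause (x2) is unit: x2 must be True.
Unit propagation: (¬x8) forces x8 = False.
Unit propagation: (¬x1) forces x1 = False.
The clause (¬x6) is unit: x6 must be False.
(¬x7) is a unit clause, so x7 = False.
Unit propagation: (¬x4) forces x4 = False.
Pure literal: x3 appears only negated; assign x3 = False.
x5 is now unconstrained; take x5 = True.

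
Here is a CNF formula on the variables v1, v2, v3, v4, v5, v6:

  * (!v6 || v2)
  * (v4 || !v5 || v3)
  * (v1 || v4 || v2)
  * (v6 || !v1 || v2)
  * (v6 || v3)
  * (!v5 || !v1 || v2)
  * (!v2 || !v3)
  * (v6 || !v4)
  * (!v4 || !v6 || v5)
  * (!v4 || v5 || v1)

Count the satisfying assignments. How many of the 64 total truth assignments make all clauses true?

The models are:
  v1=F v2=T v3=F v4=F v5=F v6=T
  v1=F v2=T v3=F v4=T v5=T v6=T
  v1=T v2=T v3=F v4=F v5=F v6=T
  v1=T v2=T v3=F v4=T v5=T v6=T
Count: 4.

4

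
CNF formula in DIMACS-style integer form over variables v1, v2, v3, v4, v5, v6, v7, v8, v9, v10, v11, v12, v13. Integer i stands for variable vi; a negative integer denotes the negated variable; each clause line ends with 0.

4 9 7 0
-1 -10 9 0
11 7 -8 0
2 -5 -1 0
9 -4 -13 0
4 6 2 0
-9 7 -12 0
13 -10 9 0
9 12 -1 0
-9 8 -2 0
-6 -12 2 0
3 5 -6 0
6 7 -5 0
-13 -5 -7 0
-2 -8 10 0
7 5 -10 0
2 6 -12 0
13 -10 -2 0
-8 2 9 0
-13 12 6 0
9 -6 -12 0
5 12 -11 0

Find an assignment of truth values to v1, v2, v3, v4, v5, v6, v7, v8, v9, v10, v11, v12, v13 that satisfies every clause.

v1=T, v2=T, v3=F, v4=F, v5=F, v6=F, v7=T, v8=T, v9=T, v10=T, v11=F, v12=T, v13=T

Set v1 = True and propagate.
The remaining clauses are satisfied by v2 = True, v3 = False, v4 = False, v5 = False, v6 = False, v7 = True, v8 = True, v9 = True, v10 = True, v11 = False, v12 = True, v13 = True.
Every clause has at least one true literal under this assignment.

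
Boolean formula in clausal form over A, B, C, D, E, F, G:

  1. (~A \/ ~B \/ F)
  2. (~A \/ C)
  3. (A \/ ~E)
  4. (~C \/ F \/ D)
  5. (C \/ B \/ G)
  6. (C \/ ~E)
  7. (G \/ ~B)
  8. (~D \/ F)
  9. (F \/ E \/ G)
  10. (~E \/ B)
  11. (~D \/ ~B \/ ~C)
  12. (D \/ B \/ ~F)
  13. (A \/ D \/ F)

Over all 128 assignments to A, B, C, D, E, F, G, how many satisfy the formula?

10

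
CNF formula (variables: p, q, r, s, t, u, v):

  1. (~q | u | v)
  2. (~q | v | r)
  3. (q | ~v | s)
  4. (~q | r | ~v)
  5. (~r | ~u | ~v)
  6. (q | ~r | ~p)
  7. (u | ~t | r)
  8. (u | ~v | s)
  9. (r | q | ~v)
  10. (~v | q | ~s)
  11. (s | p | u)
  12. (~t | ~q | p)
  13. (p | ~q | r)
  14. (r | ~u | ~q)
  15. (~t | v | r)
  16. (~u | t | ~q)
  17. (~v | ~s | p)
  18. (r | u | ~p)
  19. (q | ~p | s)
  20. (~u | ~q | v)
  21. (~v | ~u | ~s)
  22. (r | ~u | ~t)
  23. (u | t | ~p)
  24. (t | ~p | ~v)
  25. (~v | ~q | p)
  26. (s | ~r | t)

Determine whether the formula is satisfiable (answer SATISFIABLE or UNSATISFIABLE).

SATISFIABLE

Set p = False and propagate.
For the remaining variables, q = False, r = True, s = True, t = False, u = False, v = False works.
So p=0, q=0, r=1, s=1, t=0, u=0, v=0 is a satisfying assignment.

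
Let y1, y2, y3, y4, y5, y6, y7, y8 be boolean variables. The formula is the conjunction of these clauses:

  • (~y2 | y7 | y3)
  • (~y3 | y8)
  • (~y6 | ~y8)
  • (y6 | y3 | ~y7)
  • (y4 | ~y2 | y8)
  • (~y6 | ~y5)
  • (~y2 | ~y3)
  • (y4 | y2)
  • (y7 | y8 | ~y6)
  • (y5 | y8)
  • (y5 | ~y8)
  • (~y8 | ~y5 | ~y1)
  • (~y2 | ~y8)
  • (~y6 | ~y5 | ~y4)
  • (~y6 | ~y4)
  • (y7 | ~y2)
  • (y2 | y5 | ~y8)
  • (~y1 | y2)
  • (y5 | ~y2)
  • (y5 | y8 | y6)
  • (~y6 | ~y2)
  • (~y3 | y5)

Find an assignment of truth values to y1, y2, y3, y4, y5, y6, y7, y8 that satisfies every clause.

y1 occurs only negated in the remaining clauses — set y1 = False.
Set y2 = False and propagate.
  then y4 is forced to True.
  then y6 is forced to False.
Set y3 = False and propagate.
  then y7 is forced to False.
Branch on y5: take y5 = True.
y8 is now unconstrained; take y8 = False.
Every clause has at least one true literal under this assignment.

y1 = False, y2 = False, y3 = False, y4 = True, y5 = True, y6 = False, y7 = False, y8 = False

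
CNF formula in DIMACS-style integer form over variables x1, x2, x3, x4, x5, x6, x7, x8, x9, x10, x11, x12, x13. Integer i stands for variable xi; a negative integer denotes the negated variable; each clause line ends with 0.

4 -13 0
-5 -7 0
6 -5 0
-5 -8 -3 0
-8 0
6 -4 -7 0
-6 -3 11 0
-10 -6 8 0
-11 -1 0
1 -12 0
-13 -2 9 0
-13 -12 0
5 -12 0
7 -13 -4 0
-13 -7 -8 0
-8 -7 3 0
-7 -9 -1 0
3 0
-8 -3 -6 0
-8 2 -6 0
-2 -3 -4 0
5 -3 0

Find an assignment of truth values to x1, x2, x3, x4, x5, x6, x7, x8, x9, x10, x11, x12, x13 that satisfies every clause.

x1 = 0, x2 = 0, x3 = 1, x4 = 0, x5 = 1, x6 = 1, x7 = 0, x8 = 0, x9 = 0, x10 = 0, x11 = 1, x12 = 0, x13 = 0

(~x8) is a unit clause, so x8 = False.
Unit propagation: (x3) forces x3 = True.
(x5) is a unit clause, so x5 = True.
Unit propagation: (~x7) forces x7 = False.
(x6) is a unit clause, so x6 = True.
(x11) is a unit clause, so x11 = True.
The clause (~x10) is unit: x10 must be False.
(~x1) is a unit clause, so x1 = False.
(~x12) is a unit clause, so x12 = False.
Pure literal: x2 appears only negated; assign x2 = False.
x13 occurs only negated in the remaining clauses — set x13 = False.
x4, x9 are now unconstrained; take x4 = False, x9 = False.
Every clause has at least one true literal under this assignment.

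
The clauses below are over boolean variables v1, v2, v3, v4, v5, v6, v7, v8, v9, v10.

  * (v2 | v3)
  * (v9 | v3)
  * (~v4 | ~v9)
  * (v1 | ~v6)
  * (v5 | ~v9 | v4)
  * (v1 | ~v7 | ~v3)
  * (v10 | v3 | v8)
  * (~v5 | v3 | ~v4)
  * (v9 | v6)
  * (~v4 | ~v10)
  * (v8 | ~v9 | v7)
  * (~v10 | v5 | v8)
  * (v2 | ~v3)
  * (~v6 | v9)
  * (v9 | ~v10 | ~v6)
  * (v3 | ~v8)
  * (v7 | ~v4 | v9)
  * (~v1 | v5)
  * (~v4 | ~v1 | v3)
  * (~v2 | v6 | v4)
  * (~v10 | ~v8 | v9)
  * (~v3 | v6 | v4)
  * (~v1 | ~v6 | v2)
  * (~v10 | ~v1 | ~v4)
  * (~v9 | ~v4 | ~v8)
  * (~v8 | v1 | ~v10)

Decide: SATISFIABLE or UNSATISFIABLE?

SATISFIABLE

Try v1 = True.
  then v5 is forced to True.
Branch on v2: take v2 = True.
Branch on v3: take v3 = False.
  then v9 is forced to True.
  then v4 is forced to False.
  then v8 is forced to False.
  then v10 is forced to True.
  then v7 is forced to True.
  then v6 is forced to True.
So v1 = True, v2 = True, v3 = False, v4 = False, v5 = True, v6 = True, v7 = True, v8 = False, v9 = True, v10 = True is a satisfying assignment.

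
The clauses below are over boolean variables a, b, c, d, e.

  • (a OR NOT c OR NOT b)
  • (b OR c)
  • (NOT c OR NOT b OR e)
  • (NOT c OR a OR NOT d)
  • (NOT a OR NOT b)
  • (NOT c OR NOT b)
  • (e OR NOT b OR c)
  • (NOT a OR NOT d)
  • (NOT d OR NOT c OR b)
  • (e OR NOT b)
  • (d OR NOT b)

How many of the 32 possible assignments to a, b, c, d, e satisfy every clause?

Satisfying assignments:
  a=F b=F c=T d=F e=F
  a=F b=F c=T d=F e=T
  a=F b=T c=F d=T e=T
  a=T b=F c=T d=F e=F
  a=T b=F c=T d=F e=T
That's 5 in total.

5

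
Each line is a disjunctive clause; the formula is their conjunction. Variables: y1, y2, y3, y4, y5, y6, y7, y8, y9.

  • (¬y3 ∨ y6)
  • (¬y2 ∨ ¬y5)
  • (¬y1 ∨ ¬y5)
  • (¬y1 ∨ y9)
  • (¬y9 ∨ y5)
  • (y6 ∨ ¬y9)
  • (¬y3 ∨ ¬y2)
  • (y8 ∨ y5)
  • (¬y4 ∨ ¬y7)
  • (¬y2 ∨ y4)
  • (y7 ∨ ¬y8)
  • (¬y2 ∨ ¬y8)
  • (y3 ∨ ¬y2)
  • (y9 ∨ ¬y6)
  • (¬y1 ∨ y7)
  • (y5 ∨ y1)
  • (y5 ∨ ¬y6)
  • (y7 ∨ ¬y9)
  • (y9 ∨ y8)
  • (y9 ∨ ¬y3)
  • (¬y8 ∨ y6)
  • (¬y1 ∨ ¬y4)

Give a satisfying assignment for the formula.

y1 = False, y2 = False, y3 = False, y4 = False, y5 = True, y6 = True, y7 = True, y8 = True, y9 = True

Check each clause:
  1. (¬y3 ∨ y6) — ¬y3 is true.
  2. (¬y2 ∨ ¬y5) — ¬y2 is true.
  3. (¬y5 ∨ ¬y1) — ¬y1 is true.
  4. (¬y1 ∨ y9) — y9 is true.
  5. (¬y9 ∨ y5) — y5 is true.
  6. (y6 ∨ ¬y9) — y6 is true.
  7. (¬y2 ∨ ¬y3) — ¬y3 is true.
  8. (y5 ∨ y8) — y8 is true.
  9. (¬y7 ∨ ¬y4) — ¬y4 is true.
  10. (y4 ∨ ¬y2) — ¬y2 is true.
  11. (¬y8 ∨ y7) — y7 is true.
  12. (¬y8 ∨ ¬y2) — ¬y2 is true.
  13. (y3 ∨ ¬y2) — ¬y2 is true.
  14. (y9 ∨ ¬y6) — y9 is true.
  15. (¬y1 ∨ y7) — ¬y1 is true.
  16. (y5 ∨ y1) — y5 is true.
  17. (y5 ∨ ¬y6) — y5 is true.
  18. (y7 ∨ ¬y9) — y7 is true.
  19. (y8 ∨ y9) — y8 is true.
  20. (y9 ∨ ¬y3) — y9 is true.
  21. (¬y8 ∨ y6) — y6 is true.
  22. (¬y4 ∨ ¬y1) — ¬y4 is true.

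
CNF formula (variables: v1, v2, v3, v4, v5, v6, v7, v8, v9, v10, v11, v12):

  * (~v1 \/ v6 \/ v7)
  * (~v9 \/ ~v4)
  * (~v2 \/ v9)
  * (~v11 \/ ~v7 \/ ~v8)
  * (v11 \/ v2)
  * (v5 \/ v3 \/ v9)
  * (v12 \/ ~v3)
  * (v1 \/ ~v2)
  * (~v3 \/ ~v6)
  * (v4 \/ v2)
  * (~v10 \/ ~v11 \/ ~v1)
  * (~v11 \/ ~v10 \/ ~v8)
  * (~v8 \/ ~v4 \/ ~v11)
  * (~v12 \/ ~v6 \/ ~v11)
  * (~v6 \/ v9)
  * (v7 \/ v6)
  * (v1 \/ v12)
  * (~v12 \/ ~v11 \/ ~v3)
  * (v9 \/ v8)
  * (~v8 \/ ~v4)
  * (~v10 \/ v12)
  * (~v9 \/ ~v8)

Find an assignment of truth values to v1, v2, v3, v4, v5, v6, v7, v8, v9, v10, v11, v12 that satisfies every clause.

v1=T  v2=T  v3=F  v4=F  v5=T  v6=T  v7=F  v8=F  v9=T  v10=T  v11=F  v12=T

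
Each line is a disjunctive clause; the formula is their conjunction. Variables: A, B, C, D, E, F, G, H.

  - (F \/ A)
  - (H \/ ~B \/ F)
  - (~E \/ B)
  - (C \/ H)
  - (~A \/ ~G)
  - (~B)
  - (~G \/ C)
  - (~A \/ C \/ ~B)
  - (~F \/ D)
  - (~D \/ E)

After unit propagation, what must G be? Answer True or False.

(~B) is a unit clause: B = False.
(~E \/ B) with B = False leaves only ~E, so E = False.
In (E \/ ~D), E is now false; ~D must hold, so D = False.
(D \/ ~F): since D = False, the clause reduces to (~F). F = False.
(A \/ F) with F = False leaves only A, so A = True.
From (~G \/ ~A) and A = True: G = False.

False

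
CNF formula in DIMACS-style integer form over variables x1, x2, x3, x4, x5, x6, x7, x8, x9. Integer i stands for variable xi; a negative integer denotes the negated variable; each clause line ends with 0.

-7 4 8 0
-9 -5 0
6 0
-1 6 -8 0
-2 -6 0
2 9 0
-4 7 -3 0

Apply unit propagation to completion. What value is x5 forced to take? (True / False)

False

Unit clause (x6) sets x6 = True.
(¬x6 ∨ ¬x2): since x6 = True, the clause reduces to (¬x2). x2 = False.
From (x9 ∨ x2) and x2 = False: x9 = True.
In (¬x5 ∨ ¬x9), ¬x9 is now false; ¬x5 must hold, so x5 = False.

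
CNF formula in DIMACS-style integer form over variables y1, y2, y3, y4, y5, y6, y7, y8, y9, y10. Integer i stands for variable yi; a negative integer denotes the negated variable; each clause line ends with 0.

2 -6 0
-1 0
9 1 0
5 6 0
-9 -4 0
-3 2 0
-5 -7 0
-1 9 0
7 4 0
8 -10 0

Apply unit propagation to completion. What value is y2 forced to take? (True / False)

True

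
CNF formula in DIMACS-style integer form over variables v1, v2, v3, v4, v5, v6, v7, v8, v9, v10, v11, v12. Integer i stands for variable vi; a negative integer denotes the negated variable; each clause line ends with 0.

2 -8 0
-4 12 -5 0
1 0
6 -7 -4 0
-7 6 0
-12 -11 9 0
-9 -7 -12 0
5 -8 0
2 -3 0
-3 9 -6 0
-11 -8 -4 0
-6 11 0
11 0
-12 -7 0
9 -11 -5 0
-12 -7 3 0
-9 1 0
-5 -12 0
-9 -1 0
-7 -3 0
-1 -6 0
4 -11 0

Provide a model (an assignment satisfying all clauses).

(v1) is a unit clause, so v1 = True.
Unit propagation: (v11) forces v11 = True.
The clause (¬v9) is unit: v9 must be False.
(¬v12) is a unit clause, so v12 = False.
(¬v5) is a unit clause, so v5 = False.
Unit propagation: (¬v8) forces v8 = False.
(¬v6) is a unit clause, so v6 = False.
(¬v7) is a unit clause, so v7 = False.
The clause (v4) is unit: v4 must be True.
v2 occurs only positively in the remaining clauses — set v2 = True.
v3, v10 are now unconstrained; take v3 = True, v10 = False.
Every clause has at least one true literal under this assignment.

v1 = True, v2 = True, v3 = True, v4 = True, v5 = False, v6 = False, v7 = False, v8 = False, v9 = False, v10 = False, v11 = True, v12 = False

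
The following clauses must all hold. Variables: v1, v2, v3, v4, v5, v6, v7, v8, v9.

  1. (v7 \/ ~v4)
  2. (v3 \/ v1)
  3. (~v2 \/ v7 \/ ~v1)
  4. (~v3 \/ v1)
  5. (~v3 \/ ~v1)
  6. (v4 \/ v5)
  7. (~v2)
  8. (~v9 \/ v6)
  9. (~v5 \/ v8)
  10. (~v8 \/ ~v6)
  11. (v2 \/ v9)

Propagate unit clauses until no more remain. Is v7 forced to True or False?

(~v2) is a unit clause: v2 = False.
In (v2 \/ v9), v2 is now false; v9 must hold, so v9 = True.
From (v6 \/ ~v9) and v9 = True: v6 = True.
From (~v6 \/ ~v8) and v6 = True: v8 = False.
(~v5 \/ v8): since v8 = False, the clause reduces to (~v5). v5 = False.
(v4 \/ v5): since v5 = False, the clause reduces to (v4). v4 = True.
(v7 \/ ~v4): since v4 = True, the clause reduces to (v7). v7 = True.

True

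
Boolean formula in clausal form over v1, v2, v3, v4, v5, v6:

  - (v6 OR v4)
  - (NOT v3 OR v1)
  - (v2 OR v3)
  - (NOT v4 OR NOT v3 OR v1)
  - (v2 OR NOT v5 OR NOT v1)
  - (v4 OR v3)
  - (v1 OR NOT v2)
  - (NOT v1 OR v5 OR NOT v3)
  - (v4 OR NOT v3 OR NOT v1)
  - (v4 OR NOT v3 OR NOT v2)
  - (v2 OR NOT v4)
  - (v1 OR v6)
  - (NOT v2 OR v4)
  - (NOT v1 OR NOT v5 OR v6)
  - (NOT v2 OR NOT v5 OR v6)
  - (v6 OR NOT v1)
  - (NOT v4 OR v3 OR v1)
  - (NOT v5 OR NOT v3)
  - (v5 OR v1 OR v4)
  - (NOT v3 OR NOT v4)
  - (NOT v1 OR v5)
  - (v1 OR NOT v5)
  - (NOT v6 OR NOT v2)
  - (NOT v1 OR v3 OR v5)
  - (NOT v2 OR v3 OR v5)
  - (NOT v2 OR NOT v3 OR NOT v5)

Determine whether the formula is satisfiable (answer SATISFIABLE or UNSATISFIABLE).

v1 = True:
  propagation gives v6=True, v5=True, v2=True; an empty clause results — contradiction.
v1 = False:
  propagation gives v3=False, v2=True; an empty clause results — contradiction.
Every branch closes, so no satisfying assignment exists.

UNSATISFIABLE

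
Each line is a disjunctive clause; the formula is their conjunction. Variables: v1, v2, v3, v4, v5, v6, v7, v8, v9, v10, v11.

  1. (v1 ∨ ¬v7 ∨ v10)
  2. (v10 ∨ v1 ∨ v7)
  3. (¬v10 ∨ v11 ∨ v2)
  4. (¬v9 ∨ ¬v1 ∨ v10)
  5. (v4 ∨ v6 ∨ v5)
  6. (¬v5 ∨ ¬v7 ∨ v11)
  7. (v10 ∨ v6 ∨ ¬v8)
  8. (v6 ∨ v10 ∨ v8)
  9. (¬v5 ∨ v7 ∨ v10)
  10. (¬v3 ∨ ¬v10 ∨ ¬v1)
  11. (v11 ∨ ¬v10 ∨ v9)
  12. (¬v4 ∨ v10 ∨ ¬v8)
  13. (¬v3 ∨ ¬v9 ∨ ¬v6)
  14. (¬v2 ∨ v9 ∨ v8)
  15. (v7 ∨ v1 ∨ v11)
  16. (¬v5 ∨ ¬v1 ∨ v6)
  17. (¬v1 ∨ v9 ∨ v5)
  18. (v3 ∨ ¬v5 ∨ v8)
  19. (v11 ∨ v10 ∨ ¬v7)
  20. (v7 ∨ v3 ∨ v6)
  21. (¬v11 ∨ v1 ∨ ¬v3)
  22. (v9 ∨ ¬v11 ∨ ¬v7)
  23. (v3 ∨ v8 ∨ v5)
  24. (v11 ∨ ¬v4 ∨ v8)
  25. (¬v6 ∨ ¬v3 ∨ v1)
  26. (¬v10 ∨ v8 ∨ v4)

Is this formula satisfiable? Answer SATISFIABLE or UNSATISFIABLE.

Branch on v1: take v1 = False.
Branch on v2: take v2 = False.
Branch on v3: take v3 = False.
For the remaining variables, v4 = False, v5 = False, v6 = True, v7 = False, v8 = True, v9 = False, v10 = True, v11 = True works.
Every clause has at least one true literal under this assignment.
So v1=F, v2=F, v3=F, v4=F, v5=F, v6=T, v7=F, v8=T, v9=F, v10=T, v11=T is a satisfying assignment.

SATISFIABLE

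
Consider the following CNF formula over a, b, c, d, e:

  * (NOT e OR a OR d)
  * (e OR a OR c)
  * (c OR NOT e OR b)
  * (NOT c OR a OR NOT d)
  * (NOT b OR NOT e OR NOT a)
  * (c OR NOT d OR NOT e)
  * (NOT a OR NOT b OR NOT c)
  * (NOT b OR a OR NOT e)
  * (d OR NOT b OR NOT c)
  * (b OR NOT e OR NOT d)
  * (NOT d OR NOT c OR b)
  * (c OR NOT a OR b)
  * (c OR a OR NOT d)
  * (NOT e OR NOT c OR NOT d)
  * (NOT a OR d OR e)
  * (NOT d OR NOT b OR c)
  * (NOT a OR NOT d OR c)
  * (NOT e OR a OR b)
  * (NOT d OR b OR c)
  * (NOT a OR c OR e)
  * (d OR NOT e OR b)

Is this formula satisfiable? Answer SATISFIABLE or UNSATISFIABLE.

Try a = False.
The remaining clauses are satisfied by b = False, c = True, d = False, e = False.
Every clause has at least one true literal under this assignment.
So a = F, b = F, c = T, d = F, e = F is a satisfying assignment.

SATISFIABLE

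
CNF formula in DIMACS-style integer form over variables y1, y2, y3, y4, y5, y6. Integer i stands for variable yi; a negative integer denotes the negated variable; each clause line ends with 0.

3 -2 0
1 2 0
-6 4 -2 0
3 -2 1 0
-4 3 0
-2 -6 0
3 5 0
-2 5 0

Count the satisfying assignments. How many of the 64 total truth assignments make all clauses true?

Case analysis on y2 and y3:
  y2=1, y3=1: remaining (y1,y4,y5,y6) ∈ {(0,0,1,0); (0,1,1,0); (1,0,1,0); (1,1,1,0)} — 4.
  y2=1, y3=0: a clause becomes empty — 0.
  y2=0, y3=1: forces y1=1; y4, y5, y6 free → 2^3 = 8.
  y2=0, y3=0: remaining (y1,y4,y5,y6) ∈ {(1,0,1,0); (1,0,1,1)} — 2.
Total: 4 + 0 + 8 + 2 = 14.

14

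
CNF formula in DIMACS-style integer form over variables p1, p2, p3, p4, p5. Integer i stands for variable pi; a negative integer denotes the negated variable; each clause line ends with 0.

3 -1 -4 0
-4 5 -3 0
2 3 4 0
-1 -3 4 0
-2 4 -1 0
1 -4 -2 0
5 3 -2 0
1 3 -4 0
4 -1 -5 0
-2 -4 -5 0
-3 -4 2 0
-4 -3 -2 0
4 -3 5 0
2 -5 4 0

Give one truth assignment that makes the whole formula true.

p1 = False, p2 = True, p3 = False, p4 = False, p5 = True

Branch on p1: take p1 = False.
Set p2 = True and propagate.
  then p4 is forced to False.
The remaining clauses are satisfied by p3 = False, p5 = True.
Check each clause:
  1. (p3 | ~p1 | ~p4) — ~p4 is true.
  2. (~p4 | ~p3 | p5) — ~p3 is true.
  3. (p4 | p3 | p2) — p2 is true.
  4. (~p1 | ~p3 | p4) — ~p3 is true.
  5. (p4 | ~p1 | ~p2) — ~p1 is true.
  6. (p1 | ~p2 | ~p4) — ~p4 is true.
  7. (p5 | ~p2 | p3) — p5 is true.
  8. (~p4 | p3 | p1) — ~p4 is true.
  9. (~p1 | p4 | ~p5) — ~p1 is true.
  10. (~p4 | ~p5 | ~p2) — ~p4 is true.
  11. (p2 | ~p3 | ~p4) — p2 is true.
  12. (~p3 | ~p4 | ~p2) — ~p4 is true.
  13. (p4 | p5 | ~p3) — p5 is true.
  14. (p2 | ~p5 | p4) — p2 is true.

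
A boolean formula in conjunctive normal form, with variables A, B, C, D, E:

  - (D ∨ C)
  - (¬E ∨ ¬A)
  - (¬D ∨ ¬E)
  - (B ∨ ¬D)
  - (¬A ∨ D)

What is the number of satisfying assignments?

Satisfying assignments:
  A=F B=F C=T D=F E=F
  A=F B=F C=T D=F E=T
  A=F B=T C=F D=T E=F
  A=F B=T C=T D=F E=F
  A=F B=T C=T D=F E=T
  A=F B=T C=T D=T E=F
  A=T B=T C=F D=T E=F
  A=T B=T C=T D=T E=F
Count: 8.

8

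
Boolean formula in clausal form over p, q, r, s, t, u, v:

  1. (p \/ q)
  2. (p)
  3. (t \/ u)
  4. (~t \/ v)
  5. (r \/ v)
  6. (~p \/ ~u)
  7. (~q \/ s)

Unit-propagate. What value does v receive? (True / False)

(p) stands alone — p = True.
(~p \/ ~u): since p = True, the clause reduces to (~u). u = False.
(t \/ u): since u = False, the clause reduces to (t). t = True.
(~t \/ v): since t = True, the clause reduces to (v). v = True.

True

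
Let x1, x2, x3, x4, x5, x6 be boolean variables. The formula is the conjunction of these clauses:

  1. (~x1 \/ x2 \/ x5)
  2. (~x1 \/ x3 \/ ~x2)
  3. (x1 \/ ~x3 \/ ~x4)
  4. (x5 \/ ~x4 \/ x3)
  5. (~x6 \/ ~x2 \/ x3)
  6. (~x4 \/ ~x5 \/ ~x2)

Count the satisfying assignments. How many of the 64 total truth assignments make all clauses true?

30

Split on x2, then x3.
  x2=1, x3=1: x6 free; 5 ways for (x1,x4,x5) × 2^1 = 10.
  x2=1, x3=0: remaining (x1,x4,x5,x6) ∈ {(0,0,0,0); (0,0,1,0)} — 2.
  x2=0, x3=1: x6 free; 4 ways for (x1,x4,x5) × 2^1 = 8.
  x2=0, x3=0: x6 free; 5 ways for (x1,x4,x5) × 2^1 = 10.
Total: 10 + 2 + 8 + 10 = 30.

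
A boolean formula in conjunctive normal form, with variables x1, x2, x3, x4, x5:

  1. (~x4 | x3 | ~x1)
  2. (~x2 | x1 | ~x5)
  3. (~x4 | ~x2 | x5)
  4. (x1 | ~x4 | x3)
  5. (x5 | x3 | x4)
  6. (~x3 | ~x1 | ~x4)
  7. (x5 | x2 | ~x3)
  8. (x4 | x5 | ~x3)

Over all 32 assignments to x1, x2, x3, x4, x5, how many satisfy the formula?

7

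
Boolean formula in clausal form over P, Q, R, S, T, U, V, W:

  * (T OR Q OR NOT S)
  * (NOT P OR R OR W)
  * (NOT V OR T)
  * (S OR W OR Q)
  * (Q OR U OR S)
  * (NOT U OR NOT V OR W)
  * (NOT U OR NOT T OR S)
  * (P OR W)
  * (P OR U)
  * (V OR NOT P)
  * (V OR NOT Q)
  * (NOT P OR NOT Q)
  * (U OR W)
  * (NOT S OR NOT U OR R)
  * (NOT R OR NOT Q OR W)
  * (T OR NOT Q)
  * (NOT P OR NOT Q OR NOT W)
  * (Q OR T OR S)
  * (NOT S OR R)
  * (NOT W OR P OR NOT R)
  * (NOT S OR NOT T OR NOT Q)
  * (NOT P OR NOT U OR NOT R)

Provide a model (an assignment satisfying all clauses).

P = True  Q = False  R = True  S = True  T = True  U = False  V = True  W = True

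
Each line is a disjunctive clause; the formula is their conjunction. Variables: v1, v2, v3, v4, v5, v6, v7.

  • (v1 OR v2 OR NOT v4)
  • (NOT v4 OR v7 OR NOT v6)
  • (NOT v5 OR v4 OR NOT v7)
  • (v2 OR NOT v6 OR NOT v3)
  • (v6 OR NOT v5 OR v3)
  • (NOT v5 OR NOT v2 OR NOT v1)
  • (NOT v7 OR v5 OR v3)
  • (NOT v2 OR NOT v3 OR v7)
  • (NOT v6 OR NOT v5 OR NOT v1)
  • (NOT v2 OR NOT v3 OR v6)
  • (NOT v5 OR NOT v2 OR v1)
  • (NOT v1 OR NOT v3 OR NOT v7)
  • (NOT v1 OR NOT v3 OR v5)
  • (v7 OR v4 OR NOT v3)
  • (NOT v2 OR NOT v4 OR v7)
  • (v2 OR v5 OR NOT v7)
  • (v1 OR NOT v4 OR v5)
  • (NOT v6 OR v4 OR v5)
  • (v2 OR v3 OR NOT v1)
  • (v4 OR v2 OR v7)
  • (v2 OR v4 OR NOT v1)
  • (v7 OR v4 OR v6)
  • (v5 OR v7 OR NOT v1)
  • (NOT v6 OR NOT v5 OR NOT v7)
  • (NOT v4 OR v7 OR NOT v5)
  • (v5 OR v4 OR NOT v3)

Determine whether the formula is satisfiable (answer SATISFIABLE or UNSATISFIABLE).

v5 = True:
  v2 = True:
    propagation gives v1=False; an empty clause results — contradiction.
  v2 = False:
    v4 = True:
      propagation gives v1=True, v6=False, v3=True; contradiction.
    v4 = False:
      propagation gives v7=False; contradiction.
v5 = False:
  v4 = True:
    propagation gives v1=True, v3=False, v7=False; an empty clause results — contradiction.
  v4 = False:
    propagation gives v6=False, v7=True, v3=True; an empty clause results — contradiction.
Every branch closes, so no satisfying assignment exists.

UNSATISFIABLE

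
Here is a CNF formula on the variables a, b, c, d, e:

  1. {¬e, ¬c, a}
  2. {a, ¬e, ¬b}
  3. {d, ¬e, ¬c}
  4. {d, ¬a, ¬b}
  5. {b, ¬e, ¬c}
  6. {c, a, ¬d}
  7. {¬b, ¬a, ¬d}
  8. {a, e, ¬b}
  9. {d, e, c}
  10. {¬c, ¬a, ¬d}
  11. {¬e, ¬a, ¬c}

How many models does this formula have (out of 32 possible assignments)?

7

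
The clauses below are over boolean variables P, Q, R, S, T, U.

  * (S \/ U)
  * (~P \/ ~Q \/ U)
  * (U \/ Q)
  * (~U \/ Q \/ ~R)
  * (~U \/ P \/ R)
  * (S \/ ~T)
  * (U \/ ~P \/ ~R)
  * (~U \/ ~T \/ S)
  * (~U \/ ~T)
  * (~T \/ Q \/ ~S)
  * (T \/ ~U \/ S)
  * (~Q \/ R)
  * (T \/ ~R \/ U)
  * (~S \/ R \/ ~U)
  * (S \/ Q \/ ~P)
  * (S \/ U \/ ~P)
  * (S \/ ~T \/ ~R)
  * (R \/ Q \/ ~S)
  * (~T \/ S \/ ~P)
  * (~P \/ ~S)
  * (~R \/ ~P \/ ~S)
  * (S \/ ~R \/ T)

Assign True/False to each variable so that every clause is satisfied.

P=F, Q=T, R=T, S=T, T=F, U=T

Check each clause:
  1. (U \/ S) — S is true.
  2. (~P \/ U \/ ~Q) — ~P is true.
  3. (Q \/ U) — Q is true.
  4. (~U \/ Q \/ ~R) — Q is true.
  5. (P \/ R \/ ~U) — R is true.
  6. (S \/ ~T) — ~T is true.
  7. (U \/ ~R \/ ~P) — U is true.
  8. (~T \/ S \/ ~U) — ~T is true.
  9. (~U \/ ~T) — ~T is true.
  10. (~S \/ ~T \/ Q) — Q is true.
  11. (T \/ ~U \/ S) — S is true.
  12. (R \/ ~Q) — R is true.
  13. (U \/ ~R \/ T) — U is true.
  14. (~U \/ R \/ ~S) — R is true.
  15. (S \/ Q \/ ~P) — Q is true.
  16. (U \/ ~P \/ S) — S is true.
  17. (~R \/ S \/ ~T) — ~T is true.
  18. (R \/ ~S \/ Q) — Q is true.
  19. (S \/ ~P \/ ~T) — ~T is true.
  20. (~P \/ ~S) — ~P is true.
  21. (~P \/ ~R \/ ~S) — ~P is true.
  22. (S \/ T \/ ~R) — S is true.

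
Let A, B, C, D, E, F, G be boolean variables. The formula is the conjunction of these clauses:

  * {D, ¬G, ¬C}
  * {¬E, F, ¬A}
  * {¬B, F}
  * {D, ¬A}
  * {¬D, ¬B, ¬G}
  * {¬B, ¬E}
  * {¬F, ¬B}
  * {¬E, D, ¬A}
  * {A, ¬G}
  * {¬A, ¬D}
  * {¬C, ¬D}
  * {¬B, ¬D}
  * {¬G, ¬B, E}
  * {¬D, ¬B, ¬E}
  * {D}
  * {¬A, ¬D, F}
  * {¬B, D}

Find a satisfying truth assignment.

A=False, B=False, C=False, D=True, E=False, F=False, G=False

The clause (D) is unit: D must be True.
The clause (¬A) is unit: A must be False.
Unit propagation: (¬G) forces G = False.
(¬C) is a unit clause, so C = False.
(¬B) is a unit clause, so B = False.
E, F are now unconstrained; take E = False, F = False.
Check each clause:
  1. {¬C, ¬G, D} — ¬G is true.
  2. {¬A, ¬E, F} — ¬E is true.
  3. {F, ¬B} — ¬B is true.
  4. {D, ¬A} — D is true.
  5. {¬B, ¬G, ¬D} — ¬G is true.
  6. {¬B, ¬E} — ¬E is true.
  7. {¬B, ¬F} — ¬F is true.
  8. {D, ¬A, ¬E} — ¬E is true.
  9. {A, ¬G} — ¬G is true.
  10. {¬A, ¬D} — ¬A is true.
  11. {¬C, ¬D} — ¬C is true.
  12. {¬B, ¬D} — ¬B is true.
  13. {¬G, ¬B, E} — ¬G is true.
  14. {¬E, ¬B, ¬D} — ¬E is true.
  15. {D} — D is true.
  16. {F, ¬A, ¬D} — ¬A is true.
  17. {D, ¬B} — D is true.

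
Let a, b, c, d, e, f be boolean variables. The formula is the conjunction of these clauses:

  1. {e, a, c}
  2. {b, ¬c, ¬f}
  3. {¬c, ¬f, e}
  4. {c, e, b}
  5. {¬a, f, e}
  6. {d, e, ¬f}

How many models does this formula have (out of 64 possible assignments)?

33

Case analysis on e and c:
  e=T, c=T: a, d free; 3 ways for (b,f) × 2^2 = 12.
  e=T, c=F: a, b, d, f free → 2^4 = 16.
  e=F, c=T: remaining (a,b,d,f) ∈ {(F,F,F,F); (F,F,T,F); (F,T,F,F); (F,T,T,F)} — 4.
  e=F, c=F: remaining (a,b,d,f) ∈ {(T,T,T,T)} — 1.
Total: 12 + 16 + 4 + 1 = 33.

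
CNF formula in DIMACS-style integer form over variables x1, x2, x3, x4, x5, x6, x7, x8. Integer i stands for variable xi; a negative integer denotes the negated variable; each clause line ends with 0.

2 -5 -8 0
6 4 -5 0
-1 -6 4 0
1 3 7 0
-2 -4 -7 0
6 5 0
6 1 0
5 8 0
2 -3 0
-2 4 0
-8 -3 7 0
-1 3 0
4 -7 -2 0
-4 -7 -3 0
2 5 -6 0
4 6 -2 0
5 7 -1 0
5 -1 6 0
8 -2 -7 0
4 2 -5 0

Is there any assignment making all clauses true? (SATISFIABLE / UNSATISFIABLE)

Try x1 = False.
  then x6 is forced to True.
Branch on x2: take x2 = False.
  then x3 is forced to False.
  then x7 is forced to True.
  then x5 is forced to True.
  then x8 is forced to False.
  then x4 is forced to True.
So x1 = F, x2 = F, x3 = F, x4 = T, x5 = T, x6 = T, x7 = T, x8 = F is a satisfying assignment.

SATISFIABLE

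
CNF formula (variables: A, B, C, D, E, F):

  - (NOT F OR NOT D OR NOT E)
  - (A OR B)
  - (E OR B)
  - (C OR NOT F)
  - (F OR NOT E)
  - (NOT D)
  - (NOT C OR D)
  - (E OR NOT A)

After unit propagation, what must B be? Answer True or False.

True

Unit clause (NOT D) sets D = False.
(D OR NOT C) with D = False leaves only NOT C, so C = False.
(C OR NOT F) with C = False leaves only NOT F, so F = False.
(F OR NOT E) with F = False leaves only NOT E, so E = False.
From (B OR E) and E = False: B = True.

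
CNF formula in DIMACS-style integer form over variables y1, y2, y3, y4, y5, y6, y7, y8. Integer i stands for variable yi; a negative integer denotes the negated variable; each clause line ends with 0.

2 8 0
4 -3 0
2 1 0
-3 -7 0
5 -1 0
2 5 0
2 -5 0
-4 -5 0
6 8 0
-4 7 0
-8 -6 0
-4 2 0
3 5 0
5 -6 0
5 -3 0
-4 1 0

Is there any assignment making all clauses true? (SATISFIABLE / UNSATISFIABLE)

SATISFIABLE

y2 occurs only positively in the remaining clauses — set y2 = True.
Set y1 = False and propagate.
  then y4 is forced to False.
  then y3 is forced to False.
  then y5 is forced to True.
Try y6 = False.
  then y8 is forced to True.
y7 is now unconstrained; take y7 = False.
Every clause has at least one true literal under this assignment.
So y1=F, y2=T, y3=F, y4=F, y5=T, y6=F, y7=F, y8=T is a satisfying assignment.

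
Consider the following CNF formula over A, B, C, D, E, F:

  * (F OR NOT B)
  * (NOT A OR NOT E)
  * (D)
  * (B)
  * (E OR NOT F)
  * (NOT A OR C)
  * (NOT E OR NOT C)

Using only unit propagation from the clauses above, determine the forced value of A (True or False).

(D) stands alone — D = True.
(B) is a unit clause: B = True.
(NOT B OR F): since B = True, the clause reduces to (F). F = True.
From (NOT F OR E) and F = True: E = True.
From (NOT A OR NOT E) and E = True: A = False.

False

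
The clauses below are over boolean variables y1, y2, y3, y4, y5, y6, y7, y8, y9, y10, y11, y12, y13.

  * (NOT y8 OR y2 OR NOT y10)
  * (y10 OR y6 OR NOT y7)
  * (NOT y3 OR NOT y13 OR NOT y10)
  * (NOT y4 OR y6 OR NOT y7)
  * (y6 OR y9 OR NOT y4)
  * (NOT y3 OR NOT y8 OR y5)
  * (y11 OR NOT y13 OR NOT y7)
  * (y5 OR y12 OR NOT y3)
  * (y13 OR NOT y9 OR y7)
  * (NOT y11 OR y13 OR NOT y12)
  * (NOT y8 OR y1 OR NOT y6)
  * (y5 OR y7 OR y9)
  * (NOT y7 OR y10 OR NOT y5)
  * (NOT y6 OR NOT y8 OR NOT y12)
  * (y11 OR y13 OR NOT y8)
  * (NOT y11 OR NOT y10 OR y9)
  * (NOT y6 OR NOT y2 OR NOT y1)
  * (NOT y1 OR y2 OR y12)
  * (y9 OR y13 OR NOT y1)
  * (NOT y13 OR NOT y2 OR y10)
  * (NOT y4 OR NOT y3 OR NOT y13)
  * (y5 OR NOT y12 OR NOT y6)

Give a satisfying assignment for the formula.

y3 occurs only negated in the remaining clauses — set y3 = False.
Pure literal: y4 appears only negated; assign y4 = False.
Try y1 = True.
The remaining clauses are satisfied by y2 = True, y5 = True, y6 = False, y7 = False, y8 = False, y9 = True, y10 = True, y11 = True, y12 = False, y13 = True.
Check each clause:
  1. (NOT y8 OR y2 OR NOT y10) — NOT y8 is true.
  2. (NOT y7 OR y6 OR y10) — NOT y7 is true.
  3. (NOT y3 OR NOT y13 OR NOT y10) — NOT y3 is true.
  4. (y6 OR NOT y7 OR NOT y4) — NOT y7 is true.
  5. (NOT y4 OR y6 OR y9) — y9 is true.
  6. (NOT y8 OR NOT y3 OR y5) — NOT y8 is true.
  7. (NOT y13 OR NOT y7 OR y11) — y11 is true.
  8. (y12 OR NOT y3 OR y5) — y5 is true.
  9. (y13 OR NOT y9 OR y7) — y13 is true.
  10. (NOT y12 OR y13 OR NOT y11) — y13 is true.
  11. (NOT y8 OR NOT y6 OR y1) — NOT y8 is true.
  12. (y9 OR y5 OR y7) — y9 is true.
  13. (NOT y5 OR NOT y7 OR y10) — NOT y7 is true.
  14. (NOT y12 OR NOT y6 OR NOT y8) — NOT y8 is true.
  15. (y11 OR NOT y8 OR y13) — NOT y8 is true.
  16. (y9 OR NOT y11 OR NOT y10) — y9 is true.
  17. (NOT y1 OR NOT y2 OR NOT y6) — NOT y6 is true.
  18. (NOT y1 OR y12 OR y2) — y2 is true.
  19. (y9 OR NOT y1 OR y13) — y9 is true.
  20. (NOT y2 OR y10 OR NOT y13) — y10 is true.
  21. (NOT y3 OR NOT y13 OR NOT y4) — NOT y4 is true.
  22. (y5 OR NOT y12 OR NOT y6) — NOT y6 is true.

y1=T, y2=T, y3=F, y4=F, y5=T, y6=F, y7=F, y8=F, y9=T, y10=T, y11=T, y12=F, y13=T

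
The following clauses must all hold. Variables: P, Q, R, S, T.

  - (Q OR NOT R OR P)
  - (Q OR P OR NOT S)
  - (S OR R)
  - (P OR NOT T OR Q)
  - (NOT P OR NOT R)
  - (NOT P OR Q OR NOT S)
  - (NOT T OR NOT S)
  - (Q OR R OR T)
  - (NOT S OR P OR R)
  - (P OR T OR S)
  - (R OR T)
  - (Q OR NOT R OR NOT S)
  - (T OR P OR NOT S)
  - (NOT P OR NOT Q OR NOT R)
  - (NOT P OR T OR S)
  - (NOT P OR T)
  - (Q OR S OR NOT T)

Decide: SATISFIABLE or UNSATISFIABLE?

SATISFIABLE

Try P = False.
The remaining clauses are satisfied by Q = True, R = True, S = False, T = True.
So P=False  Q=True  R=True  S=False  T=True is a satisfying assignment.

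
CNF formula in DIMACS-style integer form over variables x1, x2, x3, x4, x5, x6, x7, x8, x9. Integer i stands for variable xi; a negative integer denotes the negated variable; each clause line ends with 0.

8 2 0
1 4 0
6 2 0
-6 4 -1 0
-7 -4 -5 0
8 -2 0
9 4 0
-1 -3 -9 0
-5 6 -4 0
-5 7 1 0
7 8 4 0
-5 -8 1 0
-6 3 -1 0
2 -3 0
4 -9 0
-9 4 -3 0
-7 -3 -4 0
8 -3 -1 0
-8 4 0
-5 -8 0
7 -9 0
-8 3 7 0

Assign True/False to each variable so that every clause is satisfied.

x1 = 1, x2 = 1, x3 = 0, x4 = 1, x5 = 0, x6 = 0, x7 = 1, x8 = 1, x9 = 0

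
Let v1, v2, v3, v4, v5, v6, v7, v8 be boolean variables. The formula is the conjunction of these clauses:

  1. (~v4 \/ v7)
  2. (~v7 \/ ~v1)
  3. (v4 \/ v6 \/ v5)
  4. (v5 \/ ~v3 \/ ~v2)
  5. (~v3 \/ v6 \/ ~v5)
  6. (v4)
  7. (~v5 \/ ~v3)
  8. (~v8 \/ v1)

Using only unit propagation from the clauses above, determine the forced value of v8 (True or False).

False

(v4) stands alone — v4 = True.
(~v4 \/ v7): since v4 = True, the clause reduces to (v7). v7 = True.
From (~v1 \/ ~v7) and v7 = True: v1 = False.
From (v1 \/ ~v8) and v1 = False: v8 = False.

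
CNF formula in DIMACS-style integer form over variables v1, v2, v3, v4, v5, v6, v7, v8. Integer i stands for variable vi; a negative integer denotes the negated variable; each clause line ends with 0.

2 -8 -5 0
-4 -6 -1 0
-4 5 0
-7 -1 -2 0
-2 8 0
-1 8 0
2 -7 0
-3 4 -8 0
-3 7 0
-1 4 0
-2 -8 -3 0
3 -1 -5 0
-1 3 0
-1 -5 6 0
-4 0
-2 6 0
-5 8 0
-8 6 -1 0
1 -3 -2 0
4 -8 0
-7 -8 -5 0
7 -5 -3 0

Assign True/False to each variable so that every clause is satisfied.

v1=False, v2=False, v3=False, v4=False, v5=False, v6=True, v7=False, v8=False

Unit propagation: (~v4) forces v4 = False.
Unit propagation: (~v1) forces v1 = False.
(~v8) is a unit clause, so v8 = False.
Unit propagation: (~v2) forces v2 = False.
Unit propagation: (~v7) forces v7 = False.
Unit propagation: (~v3) forces v3 = False.
Unit propagation: (~v5) forces v5 = False.
v6 is now unconstrained; take v6 = True.
Every clause has at least one true literal under this assignment.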